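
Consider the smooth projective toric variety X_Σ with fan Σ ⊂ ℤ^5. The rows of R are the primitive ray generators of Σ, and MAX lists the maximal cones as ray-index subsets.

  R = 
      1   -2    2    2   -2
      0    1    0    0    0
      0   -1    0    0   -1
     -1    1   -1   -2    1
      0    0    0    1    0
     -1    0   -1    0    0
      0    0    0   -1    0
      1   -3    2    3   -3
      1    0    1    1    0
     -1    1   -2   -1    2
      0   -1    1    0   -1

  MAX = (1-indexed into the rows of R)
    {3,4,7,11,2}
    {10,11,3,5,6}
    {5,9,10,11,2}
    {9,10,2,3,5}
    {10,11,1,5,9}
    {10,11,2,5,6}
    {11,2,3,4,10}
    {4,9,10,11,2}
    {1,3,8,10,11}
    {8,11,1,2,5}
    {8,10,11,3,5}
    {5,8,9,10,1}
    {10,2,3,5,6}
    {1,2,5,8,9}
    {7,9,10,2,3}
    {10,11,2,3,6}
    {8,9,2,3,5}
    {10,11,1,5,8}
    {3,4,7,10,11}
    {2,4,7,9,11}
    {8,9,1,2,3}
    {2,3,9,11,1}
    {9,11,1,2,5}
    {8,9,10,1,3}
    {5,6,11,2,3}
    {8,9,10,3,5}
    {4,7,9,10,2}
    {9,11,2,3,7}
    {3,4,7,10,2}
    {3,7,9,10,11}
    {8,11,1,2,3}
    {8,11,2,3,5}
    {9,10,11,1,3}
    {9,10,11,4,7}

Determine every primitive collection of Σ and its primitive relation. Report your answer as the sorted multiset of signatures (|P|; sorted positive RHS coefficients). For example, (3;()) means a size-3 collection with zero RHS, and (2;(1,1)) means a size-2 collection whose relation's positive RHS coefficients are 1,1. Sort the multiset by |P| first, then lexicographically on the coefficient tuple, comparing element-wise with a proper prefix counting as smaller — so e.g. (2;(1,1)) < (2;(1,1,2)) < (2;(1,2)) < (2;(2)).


20 collections generate NE(X_Σ); each relation:

  P={5,7}:  v_{5} + v_{7} = 0  →  sig = (2;())
  P={1,4}:  v_{1} + v_{4} = v_{11}  →  sig = (2;(1))
  P={6,9}:  v_{6} + v_{9} = v_{5}  →  sig = (2;(1))
  P={7,8}:  v_{7} + v_{8} = v_{1} + v_{3}  →  sig = (2;(1,1))
  P={1,7}:  v_{1} + v_{7} = v_{3} + v_{9} + v_{11}  →  sig = (2;(1,1,1))
  P={4,5}:  v_{4} + v_{5} = v_{2} + v_{10} + v_{11}  →  sig = (2;(1,1,1))
  P={4,8}:  v_{4} + v_{8} = v_{3} + v_{5} + v_{11}  →  sig = (2;(1,1,1))
  P={6,7}:  v_{6} + v_{7} = v_{2} + v_{3} + v_{10} + v_{11}  →  sig = (2;(1,1,1,1))
  P={1,6}:  v_{1} + v_{6} = v_{3} + 2·v_{5} + v_{11}  →  sig = (2;(1,1,2))
  P={4,6}:  v_{4} + v_{6} = 2·v_{2} + v_{3} + 2·v_{10} + 2·v_{11}  →  sig = (2;(1,2,2,2))
  P={6,8}:  v_{6} + v_{8} = 2·v_{3} + 3·v_{5} + v_{11}  →  sig = (2;(1,2,3))
  P={1,2,10}:  v_{1} + v_{2} + v_{10} = v_{5}  →  sig = (3;(1))
  P={1,3,5}:  v_{1} + v_{3} + v_{5} = v_{8}  →  sig = (3;(1))
  P={3,4,9}:  v_{3} + v_{4} + v_{9} = v_{7}  →  sig = (3;(1))
  P={2,8,10}:  v_{2} + v_{8} + v_{10} = v_{3} + 2·v_{5}  →  sig = (3;(1,2))
  P={8,9,11}:  v_{8} + v_{9} + v_{11} = 2·v_{1}  →  sig = (3;(2))
  P={2,7,10,11}:  v_{2} + v_{7} + v_{10} + v_{11} = v_{4}  →  sig = (4;(1))
  P={3,5,9,11}:  v_{3} + v_{5} + v_{9} + v_{11} = v_{1}  →  sig = (4;(1))
  P={2,3,9,10,11}:  v_{2} + v_{3} + v_{9} + v_{10} + v_{11} = 0  →  sig = (5;())
  P={2,3,5,10,11}:  v_{2} + v_{3} + v_{5} + v_{10} + v_{11} = v_{6}  →  sig = (5;(1))

so the primitive-relation signature multiset is
    |P|=2: 11 collections, coeffs (), (1), (1), (1,1), (1,1,1), (1,1,1), (1,1,1), (1,1,1,1), (1,1,2), (1,2,2,2), (1,2,3)
    |P|=3: 5 collections, coeffs (1), (1), (1), (1,2), (2)
    |P|=4: 2 collections, coeffs (1), (1)
    |P|=5: 2 collections, coeffs (), (1)


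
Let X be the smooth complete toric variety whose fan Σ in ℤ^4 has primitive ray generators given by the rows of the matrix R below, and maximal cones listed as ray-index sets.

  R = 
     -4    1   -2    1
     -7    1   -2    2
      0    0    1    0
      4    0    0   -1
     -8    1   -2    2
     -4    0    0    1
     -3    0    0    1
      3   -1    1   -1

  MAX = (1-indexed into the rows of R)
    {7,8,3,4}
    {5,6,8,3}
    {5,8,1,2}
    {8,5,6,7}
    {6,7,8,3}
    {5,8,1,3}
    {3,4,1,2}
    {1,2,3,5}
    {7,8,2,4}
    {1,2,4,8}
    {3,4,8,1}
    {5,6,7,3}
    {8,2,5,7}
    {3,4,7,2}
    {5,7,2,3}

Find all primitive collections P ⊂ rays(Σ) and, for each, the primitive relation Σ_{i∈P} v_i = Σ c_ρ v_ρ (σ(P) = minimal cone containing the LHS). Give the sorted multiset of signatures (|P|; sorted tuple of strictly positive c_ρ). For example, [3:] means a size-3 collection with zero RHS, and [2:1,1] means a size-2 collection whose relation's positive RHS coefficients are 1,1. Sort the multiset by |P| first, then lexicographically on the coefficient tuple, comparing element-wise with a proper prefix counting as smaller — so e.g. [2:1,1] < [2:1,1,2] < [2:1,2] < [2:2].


7 minimal non-faces of Δ(Σ) (on 8 rays):

  • {4,6}:  v_{4} + v_{6} = 0  ⇒ sig = [2:]
  • {1,6}:  v_{1} + v_{6} = v_{5}  ⇒ sig = [2:1]
  • {1,7}:  v_{1} + v_{7} = v_{2}  ⇒ sig = [2:1]
  • {4,5}:  v_{4} + v_{5} = v_{1}  ⇒ sig = [2:1]
  • {2,6}:  v_{2} + v_{6} = v_{5} + v_{7}  ⇒ sig = [2:1,1]
  • {2,3,8}:  v_{2} + v_{3} + v_{8} = v_{6}  ⇒ sig = [3:1]
  • {3,5,7,8}:  v_{3} + v_{5} + v_{7} + v_{8} = 2·v_{6}  ⇒ sig = [4:2]

Sorted signature multiset PRS(X):
    |P|=2: 5 collections, coeffs (), (1), (1), (1), (1,1)
    |P|=3: 1 collection, coeffs (1)
    |P|=4: 1 collection, coeffs (2)


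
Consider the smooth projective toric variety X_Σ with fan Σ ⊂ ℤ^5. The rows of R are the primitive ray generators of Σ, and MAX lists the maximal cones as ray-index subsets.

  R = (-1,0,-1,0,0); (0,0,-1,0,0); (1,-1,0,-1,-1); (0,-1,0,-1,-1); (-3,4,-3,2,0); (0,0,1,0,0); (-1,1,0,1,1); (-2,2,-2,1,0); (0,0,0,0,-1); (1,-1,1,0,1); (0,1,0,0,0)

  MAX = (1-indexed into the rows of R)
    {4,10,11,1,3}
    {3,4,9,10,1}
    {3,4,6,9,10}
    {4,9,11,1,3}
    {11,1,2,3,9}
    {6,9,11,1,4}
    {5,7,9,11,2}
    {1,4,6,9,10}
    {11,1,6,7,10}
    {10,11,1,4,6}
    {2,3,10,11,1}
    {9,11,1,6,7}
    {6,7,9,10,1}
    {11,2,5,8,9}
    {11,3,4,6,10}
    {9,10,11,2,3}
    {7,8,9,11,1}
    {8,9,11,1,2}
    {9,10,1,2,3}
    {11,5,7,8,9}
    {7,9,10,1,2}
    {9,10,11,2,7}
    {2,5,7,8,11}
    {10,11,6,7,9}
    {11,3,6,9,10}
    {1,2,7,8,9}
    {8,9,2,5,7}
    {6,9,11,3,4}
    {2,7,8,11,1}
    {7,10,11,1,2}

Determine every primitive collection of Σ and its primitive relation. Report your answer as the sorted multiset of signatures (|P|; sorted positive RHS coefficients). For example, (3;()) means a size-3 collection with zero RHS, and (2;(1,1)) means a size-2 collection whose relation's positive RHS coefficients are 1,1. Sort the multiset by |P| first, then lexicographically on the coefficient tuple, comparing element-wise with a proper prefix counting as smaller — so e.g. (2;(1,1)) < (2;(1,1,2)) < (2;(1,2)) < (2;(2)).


Δ(Σ) — 11 vertices, 18 min non-faces:

  {2,6}:  v_{2} + v_{6} = 0  ⟹  sig = (2;())
  {3,7}:  v_{3} + v_{7} = 0  ⟹  sig = (2;())
  {2,4}:  v_{2} + v_{4} = v_{1} + v_{3}  ⟹  sig = (2;(1,1))
  {4,7}:  v_{4} + v_{7} = v_{1} + v_{6}  ⟹  sig = (2;(1,1))
  {8,10}:  v_{8} + v_{10} = v_{2} + v_{7}  ⟹  sig = (2;(1,1))
  {3,5}:  v_{3} + v_{5} = v_{2} + v_{8} + v_{9} + v_{11}  ⟹  sig = (2;(1,1,1,1))
  {3,8}:  v_{3} + v_{8} = v_{1} + v_{2} + v_{9} + v_{11}  ⟹  sig = (2;(1,1,1,1))
  {4,5}:  v_{4} + v_{5} = v_{1} + v_{8} + v_{9} + v_{11}  ⟹  sig = (2;(1,1,1,1))
  {5,6}:  v_{5} + v_{6} = v_{7} + v_{8} + v_{9} + v_{11}  ⟹  sig = (2;(1,1,1,1))
  {6,8}:  v_{6} + v_{8} = v_{1} + v_{7} + v_{9} + v_{11}  ⟹  sig = (2;(1,1,1,1))
  {4,8}:  v_{4} + v_{8} = 2·v_{1} + v_{9} + v_{11}  ⟹  sig = (2;(1,1,2))
  {5,10}:  v_{5} + v_{10} = 2·v_{2} + 2·v_{7} + v_{9} + v_{11}  ⟹  sig = (2;(1,1,2,2))
  {1,5}:  v_{1} + v_{5} = 2·v_{8}  ⟹  sig = (2;(2))
  {1,3,6}:  v_{1} + v_{3} + v_{6} = v_{4}  ⟹  sig = (3;(1))
  {1,9,10,11}:  v_{1} + v_{9} + v_{10} + v_{11} = 0  ⟹  sig = (4;())
  {4,9,10,11}:  v_{4} + v_{9} + v_{10} + v_{11} = v_{3} + v_{6}  ⟹  sig = (4;(1,1))
  {1,2,7,9,11}:  v_{1} + v_{2} + v_{7} + v_{9} + v_{11} = v_{8}  ⟹  sig = (5;(1))
  {2,7,8,9,11}:  v_{2} + v_{7} + v_{8} + v_{9} + v_{11} = v_{5}  ⟹  sig = (5;(1))

Hence PRS(X_Σ) =
    (2;())
    (2;())
    (2;(1,1))
    (2;(1,1))
    (2;(1,1))
    (2;(1,1,1,1))
    (2;(1,1,1,1))
    (2;(1,1,1,1))
    (2;(1,1,1,1))
    (2;(1,1,1,1))
    (2;(1,1,2))
    (2;(1,1,2,2))
    (2;(2))
    (3;(1))
    (4;())
    (4;(1,1))
    (5;(1))
    (5;(1))


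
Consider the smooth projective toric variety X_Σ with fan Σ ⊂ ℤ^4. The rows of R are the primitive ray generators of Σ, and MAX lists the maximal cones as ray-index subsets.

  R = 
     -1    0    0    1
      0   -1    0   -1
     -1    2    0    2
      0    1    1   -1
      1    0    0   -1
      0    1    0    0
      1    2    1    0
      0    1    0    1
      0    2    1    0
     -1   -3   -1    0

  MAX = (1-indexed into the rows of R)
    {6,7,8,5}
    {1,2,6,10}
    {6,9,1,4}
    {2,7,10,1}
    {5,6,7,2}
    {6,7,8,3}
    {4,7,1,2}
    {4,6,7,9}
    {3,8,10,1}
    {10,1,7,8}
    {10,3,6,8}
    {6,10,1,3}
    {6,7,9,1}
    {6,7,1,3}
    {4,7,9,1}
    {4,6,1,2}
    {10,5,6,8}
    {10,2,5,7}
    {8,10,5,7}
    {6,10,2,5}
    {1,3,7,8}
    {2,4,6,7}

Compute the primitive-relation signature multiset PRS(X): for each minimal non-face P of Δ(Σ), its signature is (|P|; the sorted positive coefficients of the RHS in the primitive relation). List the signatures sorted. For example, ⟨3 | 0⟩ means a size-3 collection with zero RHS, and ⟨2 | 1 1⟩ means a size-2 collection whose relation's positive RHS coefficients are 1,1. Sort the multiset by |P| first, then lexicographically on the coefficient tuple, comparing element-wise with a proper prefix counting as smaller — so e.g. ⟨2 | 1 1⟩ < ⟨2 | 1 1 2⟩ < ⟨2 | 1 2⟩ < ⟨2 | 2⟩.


18 collections generate NE(X_Σ); each relation:

  P = {1,5}:  v_{1} + v_{5} = 0  →  sig = ⟨2 | 0⟩
  P = {2,8}:  v_{2} + v_{8} = 0  →  sig = ⟨2 | 0⟩
  P = {2,9}:  v_{2} + v_{9} = v_{4}  →  sig = ⟨2 | 1⟩
  P = {4,8}:  v_{4} + v_{8} = v_{9}  →  sig = ⟨2 | 1⟩
  P = {2,3}:  v_{2} + v_{3} = v_{1} + v_{6}  →  sig = ⟨2 | 1 1⟩
  P = {3,5}:  v_{3} + v_{5} = v_{6} + v_{8}  →  sig = ⟨2 | 1 1⟩
  P = {9,10}:  v_{9} + v_{10} = v_{1} + v_{2}  →  sig = ⟨2 | 1 1⟩
  P = {3,4}:  v_{3} + v_{4} = v_{1} + v_{6} + v_{9}  →  sig = ⟨2 | 1 1 1⟩
  P = {5,9}:  v_{5} + v_{9} = v_{2} + v_{6} + v_{7}  →  sig = ⟨2 | 1 1 1⟩
  P = {8,9}:  v_{8} + v_{9} = v_{1} + v_{6} + v_{7}  →  sig = ⟨2 | 1 1 1⟩
  P = {4,5}:  v_{4} + v_{5} = 2·v_{2} + v_{6} + v_{7}  →  sig = ⟨2 | 1 1 2⟩
  P = {4,10}:  v_{4} + v_{10} = v_{1} + 2·v_{2}  →  sig = ⟨2 | 1 2⟩
  P = {3,9}:  v_{3} + v_{9} = 2·v_{1} + 2·v_{6} + v_{7}  →  sig = ⟨2 | 1 2 2⟩
  P = {6,7,10}:  v_{6} + v_{7} + v_{10} = 0  →  sig = ⟨3 | 0⟩
  P = {1,6,8}:  v_{1} + v_{6} + v_{8} = v_{3}  →  sig = ⟨3 | 1⟩
  P = {3,7,10}:  v_{3} + v_{7} + v_{10} = v_{1} + v_{8}  →  sig = ⟨3 | 1 1⟩
  P = {1,2,6,7}:  v_{1} + v_{2} + v_{6} + v_{7} = v_{9}  →  sig = ⟨4 | 1⟩
  P = {1,4,6,7}:  v_{1} + v_{4} + v_{6} + v_{7} = 2·v_{9}  →  sig = ⟨4 | 2⟩

Sorted signature multiset PRS(X):
    ⟨2 | 0⟩
    ⟨2 | 0⟩
    ⟨2 | 1⟩
    ⟨2 | 1⟩
    ⟨2 | 1 1⟩
    ⟨2 | 1 1⟩
    ⟨2 | 1 1⟩
    ⟨2 | 1 1 1⟩
    ⟨2 | 1 1 1⟩
    ⟨2 | 1 1 1⟩
    ⟨2 | 1 1 2⟩
    ⟨2 | 1 2⟩
    ⟨2 | 1 2 2⟩
    ⟨3 | 0⟩
    ⟨3 | 1⟩
    ⟨3 | 1 1⟩
    ⟨4 | 1⟩
    ⟨4 | 2⟩


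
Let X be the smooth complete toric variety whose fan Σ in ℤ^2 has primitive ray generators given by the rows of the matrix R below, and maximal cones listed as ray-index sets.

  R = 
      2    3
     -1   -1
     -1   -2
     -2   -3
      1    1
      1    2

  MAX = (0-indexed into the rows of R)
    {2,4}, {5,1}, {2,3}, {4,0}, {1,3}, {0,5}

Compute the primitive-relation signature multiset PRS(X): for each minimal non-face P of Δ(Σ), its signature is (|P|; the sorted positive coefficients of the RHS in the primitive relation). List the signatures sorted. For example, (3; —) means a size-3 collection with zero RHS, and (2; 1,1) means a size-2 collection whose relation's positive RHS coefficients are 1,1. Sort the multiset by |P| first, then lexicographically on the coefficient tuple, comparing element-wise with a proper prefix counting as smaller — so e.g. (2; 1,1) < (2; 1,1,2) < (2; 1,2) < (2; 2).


Σ has 9 primitive collections:

  P = {0,3}:  v_{0} + v_{3} = 0  ⇒ sig = (2; —)
  P = {1,4}:  v_{1} + v_{4} = 0  ⇒ sig = (2; —)
  P = {2,5}:  v_{2} + v_{5} = 0  ⇒ sig = (2; —)
  P = {0,1}:  v_{0} + v_{1} = v_{5}  ⇒ sig = (2; 1)
  P = {0,2}:  v_{0} + v_{2} = v_{4}  ⇒ sig = (2; 1)
  P = {1,2}:  v_{1} + v_{2} = v_{3}  ⇒ sig = (2; 1)
  P = {3,4}:  v_{3} + v_{4} = v_{2}  ⇒ sig = (2; 1)
  P = {3,5}:  v_{3} + v_{5} = v_{1}  ⇒ sig = (2; 1)
  P = {4,5}:  v_{4} + v_{5} = v_{0}  ⇒ sig = (2; 1)

Hence PRS(X_Σ) =
    |P|=2: 9 collections, coeffs (), (), (), (1), (1), (1), (1), (1), (1)


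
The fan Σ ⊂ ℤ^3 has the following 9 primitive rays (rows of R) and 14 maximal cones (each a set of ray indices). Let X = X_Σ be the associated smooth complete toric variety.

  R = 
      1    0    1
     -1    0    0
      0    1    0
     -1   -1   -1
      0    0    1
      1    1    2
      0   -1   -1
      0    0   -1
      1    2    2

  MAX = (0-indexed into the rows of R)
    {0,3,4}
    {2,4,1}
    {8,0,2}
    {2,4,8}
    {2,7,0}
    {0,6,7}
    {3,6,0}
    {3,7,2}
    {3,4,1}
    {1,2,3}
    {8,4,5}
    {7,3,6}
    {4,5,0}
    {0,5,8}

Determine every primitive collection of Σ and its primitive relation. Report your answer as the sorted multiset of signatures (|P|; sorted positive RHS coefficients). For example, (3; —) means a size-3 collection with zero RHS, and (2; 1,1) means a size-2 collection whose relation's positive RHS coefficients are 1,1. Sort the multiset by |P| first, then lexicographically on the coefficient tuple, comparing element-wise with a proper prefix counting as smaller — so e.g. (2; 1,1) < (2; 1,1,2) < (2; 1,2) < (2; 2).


Σ has 20 primitive collections:

  P={4,7}:  v_{4} + v_{7} = 0 ; sig = (2; —)
  P={0,1}:  v_{0} + v_{1} = v_{4} ; sig = (2; 1)
  P={1,6}:  v_{1} + v_{6} = v_{3} ; sig = (2; 1)
  P={2,5}:  v_{2} + v_{5} = v_{8} ; sig = (2; 1)
  P={2,6}:  v_{2} + v_{6} = v_{7} ; sig = (2; 1)
  P={3,5}:  v_{3} + v_{5} = v_{4} ; sig = (2; 1)
  P={5,6}:  v_{5} + v_{6} = v_{0} ; sig = (2; 1)
  P={1,7}:  v_{1} + v_{7} = v_{2} + v_{3} ; sig = (2; 1,1)
  P={3,8}:  v_{3} + v_{8} = v_{2} + v_{4} ; sig = (2; 1,1)
  P={4,6}:  v_{4} + v_{6} = v_{0} + v_{3} ; sig = (2; 1,1)
  P={5,7}:  v_{5} + v_{7} = v_{0} + v_{2} ; sig = (2; 1,1)
  P={6,8}:  v_{6} + v_{8} = v_{0} + v_{2} ; sig = (2; 1,1)
  P={1,5}:  v_{1} + v_{5} = v_{2} + 2·v_{4} ; sig = (2; 1,2)
  P={7,8}:  v_{7} + v_{8} = v_{0} + 2·v_{2} ; sig = (2; 1,2)
  P={1,8}:  v_{1} + v_{8} = 2·v_{2} + 2·v_{4} ; sig = (2; 2,2)
  P={0,2,3}:  v_{0} + v_{2} + v_{3} = 0 ; sig = (3; —)
  P={0,2,4}:  v_{0} + v_{2} + v_{4} = v_{5} ; sig = (3; 1)
  P={0,3,7}:  v_{0} + v_{3} + v_{7} = v_{6} ; sig = (3; 1)
  P={2,3,4}:  v_{2} + v_{3} + v_{4} = v_{1} ; sig = (3; 1)
  P={0,4,8}:  v_{0} + v_{4} + v_{8} = 2·v_{5} ; sig = (3; 2)

Hence PRS(X_Σ) =
[(2; —), (2; 1), (2; 1), (2; 1), (2; 1), (2; 1), (2; 1), (2; 1,1), (2; 1,1), (2; 1,1), (2; 1,1), (2; 1,1), (2; 1,2), (2; 1,2), (2; 2,2), (3; —), (3; 1), (3; 1), (3; 1), (3; 2)]


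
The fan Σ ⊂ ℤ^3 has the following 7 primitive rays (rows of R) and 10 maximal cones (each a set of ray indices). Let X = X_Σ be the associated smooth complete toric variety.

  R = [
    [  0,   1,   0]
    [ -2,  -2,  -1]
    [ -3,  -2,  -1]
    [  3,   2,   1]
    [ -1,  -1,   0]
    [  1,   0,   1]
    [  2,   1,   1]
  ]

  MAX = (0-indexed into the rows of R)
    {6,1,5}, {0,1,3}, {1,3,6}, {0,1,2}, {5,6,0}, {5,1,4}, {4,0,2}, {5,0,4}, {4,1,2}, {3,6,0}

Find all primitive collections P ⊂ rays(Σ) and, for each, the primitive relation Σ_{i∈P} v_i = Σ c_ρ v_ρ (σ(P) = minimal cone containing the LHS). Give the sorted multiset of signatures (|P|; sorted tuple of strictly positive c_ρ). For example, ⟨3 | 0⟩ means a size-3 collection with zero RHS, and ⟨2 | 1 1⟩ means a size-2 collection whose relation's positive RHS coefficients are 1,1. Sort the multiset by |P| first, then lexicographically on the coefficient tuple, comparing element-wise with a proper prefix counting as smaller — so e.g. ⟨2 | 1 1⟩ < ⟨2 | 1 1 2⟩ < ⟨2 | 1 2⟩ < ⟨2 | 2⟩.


9 minimal non-faces of Δ(Σ) (on 7 rays):

  • {2,3}:  v_{2} + v_{3} = 0  so sig = ⟨2 | 0⟩
  • {2,6}:  v_{2} + v_{6} = v_{4}  so sig = ⟨2 | 1⟩
  • {3,4}:  v_{3} + v_{4} = v_{6}  so sig = ⟨2 | 1⟩
  • {4,6}:  v_{4} + v_{6} = v_{5}  so sig = ⟨2 | 1⟩
  • {2,5}:  v_{2} + v_{5} = 2·v_{4}  so sig = ⟨2 | 2⟩
  • {3,5}:  v_{3} + v_{5} = 2·v_{6}  so sig = ⟨2 | 2⟩
  • {0,1,6}:  v_{0} + v_{1} + v_{6} = 0  so sig = ⟨3 | 0⟩
  • {0,1,4}:  v_{0} + v_{1} + v_{4} = v_{2}  so sig = ⟨3 | 1⟩
  • {0,1,5}:  v_{0} + v_{1} + v_{5} = v_{4}  so sig = ⟨3 | 1⟩

Signatures (|P|; sorted positive RHS coefficients), sorted:
{ ⟨2 | 0⟩,  ⟨2 | 1⟩ ×3,  ⟨2 | 2⟩ ×2,  ⟨3 | 0⟩,  ⟨3 | 1⟩ ×2 }


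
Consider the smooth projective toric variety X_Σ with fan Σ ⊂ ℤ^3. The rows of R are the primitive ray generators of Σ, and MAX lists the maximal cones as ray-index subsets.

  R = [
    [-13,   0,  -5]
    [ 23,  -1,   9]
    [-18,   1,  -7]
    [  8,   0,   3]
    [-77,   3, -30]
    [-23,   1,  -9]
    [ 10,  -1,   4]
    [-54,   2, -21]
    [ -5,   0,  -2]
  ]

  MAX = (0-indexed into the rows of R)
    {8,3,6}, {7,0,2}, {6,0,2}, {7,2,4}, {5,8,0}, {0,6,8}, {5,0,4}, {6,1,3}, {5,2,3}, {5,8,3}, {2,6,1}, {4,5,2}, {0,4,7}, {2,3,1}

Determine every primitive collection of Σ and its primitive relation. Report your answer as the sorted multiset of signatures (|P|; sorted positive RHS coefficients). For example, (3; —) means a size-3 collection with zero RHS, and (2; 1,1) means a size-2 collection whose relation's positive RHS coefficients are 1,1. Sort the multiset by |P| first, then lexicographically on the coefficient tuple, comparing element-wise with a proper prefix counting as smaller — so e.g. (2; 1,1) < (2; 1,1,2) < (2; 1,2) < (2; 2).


18 collections generate NE(X_Σ); each relation:

  {1,5}:  v_{1} + v_{5} = 0  ⟹  sig = (2; —)
  {0,1}:  v_{0} + v_{1} = v_{6}  ⟹  sig = (2; 1)
  {0,3}:  v_{0} + v_{3} = v_{8}  ⟹  sig = (2; 1)
  {1,4}:  v_{1} + v_{4} = v_{7}  ⟹  sig = (2; 1)
  {2,8}:  v_{2} + v_{8} = v_{5}  ⟹  sig = (2; 1)
  {5,6}:  v_{5} + v_{6} = v_{0}  ⟹  sig = (2; 1)
  {5,7}:  v_{5} + v_{7} = v_{4}  ⟹  sig = (2; 1)
  {1,7}:  v_{1} + v_{7} = v_{0} + v_{2}  ⟹  sig = (2; 1,1)
  {1,8}:  v_{1} + v_{8} = v_{3} + v_{6}  ⟹  sig = (2; 1,1)
  {4,6}:  v_{4} + v_{6} = v_{0} + v_{7}  ⟹  sig = (2; 1,1)
  {6,7}:  v_{6} + v_{7} = 2·v_{0} + v_{2}  ⟹  sig = (2; 1,2)
  {7,8}:  v_{7} + v_{8} = v_{0} + 2·v_{5}  ⟹  sig = (2; 1,2)
  {4,8}:  v_{4} + v_{8} = v_{0} + 3·v_{5}  ⟹  sig = (2; 1,3)
  {3,7}:  v_{3} + v_{7} = 2·v_{5}  ⟹  sig = (2; 2)
  {3,4}:  v_{3} + v_{4} = 3·v_{5}  ⟹  sig = (2; 3)
  {2,3,6}:  v_{2} + v_{3} + v_{6} = 0  ⟹  sig = (3; —)
  {0,2,5}:  v_{0} + v_{2} + v_{5} = v_{7}  ⟹  sig = (3; 1)
  {0,2,4}:  v_{0} + v_{2} + v_{4} = 2·v_{7}  ⟹  sig = (3; 2)

Sorted signature multiset PRS(X):
{ (2; —),  (2; 1) ×6,  (2; 1,1) ×3,  (2; 1,2) ×2,  (2; 1,3),  (2; 2),  (2; 3),  (3; —),  (3; 1),  (3; 2) }


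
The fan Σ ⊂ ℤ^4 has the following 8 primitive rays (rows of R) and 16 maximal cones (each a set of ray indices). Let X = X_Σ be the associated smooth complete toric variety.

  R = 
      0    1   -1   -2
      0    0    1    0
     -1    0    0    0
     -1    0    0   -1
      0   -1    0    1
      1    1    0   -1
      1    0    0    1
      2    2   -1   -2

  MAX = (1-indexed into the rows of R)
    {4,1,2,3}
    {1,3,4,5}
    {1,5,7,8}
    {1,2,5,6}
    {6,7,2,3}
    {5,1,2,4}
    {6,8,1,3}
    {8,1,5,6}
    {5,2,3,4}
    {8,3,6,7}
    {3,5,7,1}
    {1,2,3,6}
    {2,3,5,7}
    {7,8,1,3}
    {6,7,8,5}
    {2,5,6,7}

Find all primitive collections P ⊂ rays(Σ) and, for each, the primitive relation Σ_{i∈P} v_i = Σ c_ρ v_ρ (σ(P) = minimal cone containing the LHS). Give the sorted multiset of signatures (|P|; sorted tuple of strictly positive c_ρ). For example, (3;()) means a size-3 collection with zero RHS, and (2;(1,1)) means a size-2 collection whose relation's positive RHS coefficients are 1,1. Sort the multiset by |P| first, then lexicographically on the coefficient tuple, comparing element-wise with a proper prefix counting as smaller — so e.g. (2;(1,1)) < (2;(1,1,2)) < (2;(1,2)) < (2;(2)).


Δ(Σ) — 8 vertices, 9 min non-faces:

  {4,7}:  v_{4} + v_{7} = 0  ⇒ sig = (2;())
  {4,6}:  v_{4} + v_{6} = v_{1} + v_{2}  ⇒ sig = (2;(1,1))
  {4,8}:  v_{4} + v_{8} = v_{1} + v_{6}  ⇒ sig = (2;(1,1))
  {2,8}:  v_{2} + v_{8} = 2·v_{6}  ⇒ sig = (2;(2))
  {3,5,6}:  v_{3} + v_{5} + v_{6} = 0  ⇒ sig = (3;())
  {1,2,7}:  v_{1} + v_{2} + v_{7} = v_{6}  ⇒ sig = (3;(1))
  {1,6,7}:  v_{1} + v_{6} + v_{7} = v_{8}  ⇒ sig = (3;(1))
  {3,5,8}:  v_{3} + v_{5} + v_{8} = v_{1} + v_{7}  ⇒ sig = (3;(1,1))
  {1,2,3,5}:  v_{1} + v_{2} + v_{3} + v_{5} = v_{4}  ⇒ sig = (4;(1))

Signatures (|P|; sorted positive RHS coefficients), sorted:
    (2;())
    (2;(1,1))
    (2;(1,1))
    (2;(2))
    (3;())
    (3;(1))
    (3;(1))
    (3;(1,1))
    (4;(1))


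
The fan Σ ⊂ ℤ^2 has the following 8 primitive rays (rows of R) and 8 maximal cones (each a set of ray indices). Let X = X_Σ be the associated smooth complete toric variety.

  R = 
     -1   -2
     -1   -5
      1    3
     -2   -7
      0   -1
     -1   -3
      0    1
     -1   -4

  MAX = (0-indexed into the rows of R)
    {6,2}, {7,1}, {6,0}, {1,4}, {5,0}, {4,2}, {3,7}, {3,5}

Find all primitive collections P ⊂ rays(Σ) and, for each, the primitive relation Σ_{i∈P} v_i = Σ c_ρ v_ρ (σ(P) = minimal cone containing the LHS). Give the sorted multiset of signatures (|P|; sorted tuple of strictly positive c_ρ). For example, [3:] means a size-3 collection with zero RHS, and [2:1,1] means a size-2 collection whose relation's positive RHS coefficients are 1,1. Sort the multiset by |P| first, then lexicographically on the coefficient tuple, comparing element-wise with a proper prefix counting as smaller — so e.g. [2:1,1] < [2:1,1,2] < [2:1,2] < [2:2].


Minimal non-faces — 20 found among 8 rays, 8 max cones:

  P = {2,5}:  v_{2} + v_{5} = 0 ; sig = [2:]
  P = {4,6}:  v_{4} + v_{6} = 0 ; sig = [2:]
  P = {0,1}:  v_{0} + v_{1} = v_{3} ; sig = [2:1]
  P = {0,2}:  v_{0} + v_{2} = v_{6} ; sig = [2:1]
  P = {0,4}:  v_{0} + v_{4} = v_{5} ; sig = [2:1]
  P = {1,6}:  v_{1} + v_{6} = v_{7} ; sig = [2:1]
  P = {2,3}:  v_{2} + v_{3} = v_{7} ; sig = [2:1]
  P = {2,7}:  v_{2} + v_{7} = v_{4} ; sig = [2:1]
  P = {4,5}:  v_{4} + v_{5} = v_{7} ; sig = [2:1]
  P = {4,7}:  v_{4} + v_{7} = v_{1} ; sig = [2:1]
  P = {5,6}:  v_{5} + v_{6} = v_{0} ; sig = [2:1]
  P = {5,7}:  v_{5} + v_{7} = v_{3} ; sig = [2:1]
  P = {6,7}:  v_{6} + v_{7} = v_{5} ; sig = [2:1]
  P = {0,7}:  v_{0} + v_{7} = 2·v_{5} ; sig = [2:2]
  P = {1,2}:  v_{1} + v_{2} = 2·v_{4} ; sig = [2:2]
  P = {1,5}:  v_{1} + v_{5} = 2·v_{7} ; sig = [2:2]
  P = {3,4}:  v_{3} + v_{4} = 2·v_{7} ; sig = [2:2]
  P = {3,6}:  v_{3} + v_{6} = 2·v_{5} ; sig = [2:2]
  P = {0,3}:  v_{0} + v_{3} = 3·v_{5} ; sig = [2:3]
  P = {1,3}:  v_{1} + v_{3} = 3·v_{7} ; sig = [2:3]

Hence PRS(X_Σ) =
    [2:]
    [2:]
    [2:1]
    [2:1]
    [2:1]
    [2:1]
    [2:1]
    [2:1]
    [2:1]
    [2:1]
    [2:1]
    [2:1]
    [2:1]
    [2:2]
    [2:2]
    [2:2]
    [2:2]
    [2:2]
    [2:3]
    [2:3]


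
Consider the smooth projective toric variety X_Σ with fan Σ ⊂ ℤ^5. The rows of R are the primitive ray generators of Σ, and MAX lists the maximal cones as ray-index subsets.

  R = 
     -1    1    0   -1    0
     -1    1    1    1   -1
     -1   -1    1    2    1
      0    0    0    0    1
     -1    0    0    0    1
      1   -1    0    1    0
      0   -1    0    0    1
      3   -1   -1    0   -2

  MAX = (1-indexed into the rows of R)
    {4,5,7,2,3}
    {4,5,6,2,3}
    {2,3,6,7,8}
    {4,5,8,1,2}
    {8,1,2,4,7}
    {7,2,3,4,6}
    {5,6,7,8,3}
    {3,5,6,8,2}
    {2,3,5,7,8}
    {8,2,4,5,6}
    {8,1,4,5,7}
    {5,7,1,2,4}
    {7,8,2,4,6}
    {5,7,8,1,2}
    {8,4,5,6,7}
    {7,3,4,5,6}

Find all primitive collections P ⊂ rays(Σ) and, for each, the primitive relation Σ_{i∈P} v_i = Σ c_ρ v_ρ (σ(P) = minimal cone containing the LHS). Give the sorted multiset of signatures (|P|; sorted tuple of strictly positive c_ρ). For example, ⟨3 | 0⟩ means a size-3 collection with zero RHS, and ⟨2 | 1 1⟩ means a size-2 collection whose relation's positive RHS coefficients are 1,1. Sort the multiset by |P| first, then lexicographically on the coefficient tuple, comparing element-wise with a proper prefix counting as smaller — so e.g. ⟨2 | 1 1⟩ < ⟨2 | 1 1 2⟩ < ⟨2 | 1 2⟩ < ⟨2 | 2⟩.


|primitive collections| = 5. Relations:

  P={1,6}:  v_{1} + v_{6} = 0  →  sig = ⟨2 | 0⟩
  P={1,3}:  v_{1} + v_{3} = v_{2} + v_{5} + v_{7}  →  sig = ⟨2 | 1 1 1⟩
  P={3,4,8}:  v_{3} + v_{4} + v_{8} = 2·v_{6}  →  sig = ⟨3 | 2⟩
  P={2,5,6,7}:  v_{2} + v_{5} + v_{6} + v_{7} = v_{3}  →  sig = ⟨4 | 1⟩
  P={2,4,5,7,8}:  v_{2} + v_{4} + v_{5} + v_{7} + v_{8} = v_{6}  →  sig = ⟨5 | 1⟩

so the primitive-relation signature multiset is
    ⟨2 | 0⟩
    ⟨2 | 1 1 1⟩
    ⟨3 | 2⟩
    ⟨4 | 1⟩
    ⟨5 | 1⟩


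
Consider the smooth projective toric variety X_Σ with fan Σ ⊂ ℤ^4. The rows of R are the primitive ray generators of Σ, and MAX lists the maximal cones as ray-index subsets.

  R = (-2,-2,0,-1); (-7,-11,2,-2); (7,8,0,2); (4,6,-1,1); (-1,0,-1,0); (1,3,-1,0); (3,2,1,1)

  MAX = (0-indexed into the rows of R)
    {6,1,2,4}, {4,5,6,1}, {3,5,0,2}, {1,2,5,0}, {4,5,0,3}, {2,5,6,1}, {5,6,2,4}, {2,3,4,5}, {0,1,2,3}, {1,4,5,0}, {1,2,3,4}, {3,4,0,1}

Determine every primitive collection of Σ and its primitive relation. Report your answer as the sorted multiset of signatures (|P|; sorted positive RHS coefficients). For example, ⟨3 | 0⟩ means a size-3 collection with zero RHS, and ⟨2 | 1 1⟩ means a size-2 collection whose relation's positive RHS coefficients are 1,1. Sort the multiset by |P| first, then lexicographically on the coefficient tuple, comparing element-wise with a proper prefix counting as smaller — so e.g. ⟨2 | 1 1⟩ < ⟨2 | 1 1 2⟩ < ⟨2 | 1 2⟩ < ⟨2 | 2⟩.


5 collections generate NE(X_Σ); each relation:

  • {3,6}:  v_{3} + v_{6} = v_{2}  so sig = ⟨2 | 1⟩
  • {0,6}:  v_{0} + v_{6} = v_{1} + v_{2} + v_{5}  so sig = ⟨2 | 1 1 1⟩
  • {0,2,4}:  v_{0} + v_{2} + v_{4} = v_{3}  so sig = ⟨3 | 1⟩
  • {1,3,5}:  v_{1} + v_{3} + v_{5} = v_{0}  so sig = ⟨3 | 1⟩
  • {1,2,4,5}:  v_{1} + v_{2} + v_{4} + v_{5} = 0  so sig = ⟨4 | 0⟩

Signatures (|P|; sorted positive RHS coefficients), sorted:
{ ⟨2 | 1⟩,  ⟨2 | 1 1 1⟩,  ⟨3 | 1⟩ ×2,  ⟨4 | 0⟩ }


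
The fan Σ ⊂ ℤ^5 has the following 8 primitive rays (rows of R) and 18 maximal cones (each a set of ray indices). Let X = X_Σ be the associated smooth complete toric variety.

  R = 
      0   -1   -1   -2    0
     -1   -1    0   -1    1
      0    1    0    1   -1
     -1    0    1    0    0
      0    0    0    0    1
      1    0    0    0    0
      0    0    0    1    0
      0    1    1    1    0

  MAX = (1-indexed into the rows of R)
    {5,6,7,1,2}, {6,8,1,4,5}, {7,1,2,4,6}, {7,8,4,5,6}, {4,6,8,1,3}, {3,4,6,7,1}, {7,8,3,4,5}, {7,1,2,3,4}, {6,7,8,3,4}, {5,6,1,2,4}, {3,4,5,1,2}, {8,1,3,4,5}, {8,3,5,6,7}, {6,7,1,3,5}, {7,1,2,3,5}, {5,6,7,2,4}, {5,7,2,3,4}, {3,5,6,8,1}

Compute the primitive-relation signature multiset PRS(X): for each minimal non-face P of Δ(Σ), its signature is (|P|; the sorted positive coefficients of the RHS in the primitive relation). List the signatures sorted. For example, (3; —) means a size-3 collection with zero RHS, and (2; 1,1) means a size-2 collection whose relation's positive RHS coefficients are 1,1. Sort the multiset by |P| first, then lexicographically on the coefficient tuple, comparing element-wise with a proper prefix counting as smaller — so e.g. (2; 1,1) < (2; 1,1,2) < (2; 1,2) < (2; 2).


The 5 primitive collections of Σ (r=8, n=5):

  P={2,8}:  v_{2} + v_{8} = v_{4} + v_{5}  ⟹  sig = (2; 1,1)
  P={1,7,8}:  v_{1} + v_{7} + v_{8} = 0  ⟹  sig = (3; —)
  P={2,3,6}:  v_{2} + v_{3} + v_{6} = 0  ⟹  sig = (3; —)
  P={1,4,5,7}:  v_{1} + v_{4} + v_{5} + v_{7} = v_{2}  ⟹  sig = (4; 1)
  P={3,4,5,6}:  v_{3} + v_{4} + v_{5} + v_{6} = v_{8}  ⟹  sig = (4; 1)

Sorted signature multiset PRS(X):
[(2; 1,1), (3; —), (3; —), (4; 1), (4; 1)]


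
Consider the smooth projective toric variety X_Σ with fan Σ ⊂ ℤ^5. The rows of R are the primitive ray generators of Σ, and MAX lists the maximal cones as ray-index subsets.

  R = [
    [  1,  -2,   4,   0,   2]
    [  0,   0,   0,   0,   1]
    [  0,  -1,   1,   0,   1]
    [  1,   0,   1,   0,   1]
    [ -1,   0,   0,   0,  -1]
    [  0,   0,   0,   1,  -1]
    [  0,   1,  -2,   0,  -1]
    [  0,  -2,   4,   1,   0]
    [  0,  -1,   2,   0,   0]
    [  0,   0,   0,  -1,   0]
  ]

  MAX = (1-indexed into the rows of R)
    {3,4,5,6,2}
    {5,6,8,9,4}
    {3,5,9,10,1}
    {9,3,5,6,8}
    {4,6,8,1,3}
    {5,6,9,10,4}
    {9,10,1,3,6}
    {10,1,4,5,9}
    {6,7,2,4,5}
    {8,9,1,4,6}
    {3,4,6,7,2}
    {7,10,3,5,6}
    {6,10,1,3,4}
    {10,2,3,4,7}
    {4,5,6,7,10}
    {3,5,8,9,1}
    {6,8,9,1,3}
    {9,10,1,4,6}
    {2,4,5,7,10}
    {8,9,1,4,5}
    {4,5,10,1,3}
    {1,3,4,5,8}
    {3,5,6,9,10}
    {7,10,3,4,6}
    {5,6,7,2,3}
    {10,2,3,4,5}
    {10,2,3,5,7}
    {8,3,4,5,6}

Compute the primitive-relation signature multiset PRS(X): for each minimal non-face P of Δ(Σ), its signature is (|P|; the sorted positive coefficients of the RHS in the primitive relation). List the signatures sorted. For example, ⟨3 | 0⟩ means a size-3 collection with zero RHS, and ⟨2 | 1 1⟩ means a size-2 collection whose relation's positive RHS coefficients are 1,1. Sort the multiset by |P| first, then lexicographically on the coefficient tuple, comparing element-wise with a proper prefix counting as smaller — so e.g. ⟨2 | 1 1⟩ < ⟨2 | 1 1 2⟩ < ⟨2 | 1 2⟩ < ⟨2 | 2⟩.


|primitive collections| = 12. Relations:

  P = {7,8}:  v_{7} + v_{8} = v_{6} + v_{9}  so sig = ⟨2 | 1 1⟩
  P = {7,9}:  v_{7} + v_{9} = v_{6} + v_{10}  so sig = ⟨2 | 1 1⟩
  P = {2,9}:  v_{2} + v_{9} = v_{3} + v_{4} + v_{5}  so sig = ⟨2 | 1 1 1⟩
  P = {1,7}:  v_{1} + v_{7} = v_{3} + v_{4} + v_{6} + v_{10}  so sig = ⟨2 | 1 1 1 1⟩
  P = {1,2}:  v_{1} + v_{2} = 2·v_{3} + 2·v_{4} + v_{5}  so sig = ⟨2 | 1 2 2⟩
  P = {2,8}:  v_{2} + v_{8} = 2·v_{3} + 2·v_{4} + 2·v_{5} + v_{6}  so sig = ⟨2 | 1 2 2 2⟩
  P = {8,10}:  v_{8} + v_{10} = 2·v_{9}  so sig = ⟨2 | 2⟩
  P = {2,6,10}:  v_{2} + v_{6} + v_{10} = 0  so sig = ⟨3 | 0⟩
  P = {1,5,6}:  v_{1} + v_{5} + v_{6} = v_{8}  so sig = ⟨3 | 1⟩
  P = {3,4,9}:  v_{3} + v_{4} + v_{9} = v_{1}  so sig = ⟨3 | 1⟩
  P = {3,4,5,7}:  v_{3} + v_{4} + v_{5} + v_{7} = 0  so sig = ⟨4 | 0⟩
  P = {3,4,5,6,10}:  v_{3} + v_{4} + v_{5} + v_{6} + v_{10} = v_{9}  so sig = ⟨5 | 1⟩

Hence PRS(X_Σ) =
    ⟨2 | 1 1⟩
    ⟨2 | 1 1⟩
    ⟨2 | 1 1 1⟩
    ⟨2 | 1 1 1 1⟩
    ⟨2 | 1 2 2⟩
    ⟨2 | 1 2 2 2⟩
    ⟨2 | 2⟩
    ⟨3 | 0⟩
    ⟨3 | 1⟩
    ⟨3 | 1⟩
    ⟨4 | 0⟩
    ⟨5 | 1⟩


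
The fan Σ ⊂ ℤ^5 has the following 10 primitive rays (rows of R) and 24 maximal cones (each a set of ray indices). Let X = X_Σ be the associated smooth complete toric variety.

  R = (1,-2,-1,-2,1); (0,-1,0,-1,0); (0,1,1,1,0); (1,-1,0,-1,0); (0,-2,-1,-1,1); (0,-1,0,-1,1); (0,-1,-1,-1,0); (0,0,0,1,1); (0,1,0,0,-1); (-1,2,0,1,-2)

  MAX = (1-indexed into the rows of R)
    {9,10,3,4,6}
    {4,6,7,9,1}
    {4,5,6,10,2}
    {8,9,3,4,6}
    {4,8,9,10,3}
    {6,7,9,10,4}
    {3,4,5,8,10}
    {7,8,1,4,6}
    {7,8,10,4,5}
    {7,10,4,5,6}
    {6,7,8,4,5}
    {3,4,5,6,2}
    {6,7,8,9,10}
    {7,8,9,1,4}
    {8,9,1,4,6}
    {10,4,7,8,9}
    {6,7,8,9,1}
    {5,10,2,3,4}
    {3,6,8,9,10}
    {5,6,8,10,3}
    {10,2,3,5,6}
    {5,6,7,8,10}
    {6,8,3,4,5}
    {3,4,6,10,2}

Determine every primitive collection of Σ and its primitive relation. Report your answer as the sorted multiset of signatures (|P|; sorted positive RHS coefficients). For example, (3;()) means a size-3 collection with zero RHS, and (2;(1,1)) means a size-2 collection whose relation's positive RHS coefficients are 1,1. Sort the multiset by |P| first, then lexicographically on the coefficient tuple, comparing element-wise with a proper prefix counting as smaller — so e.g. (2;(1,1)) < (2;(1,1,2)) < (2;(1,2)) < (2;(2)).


Δ(Σ) — 10 vertices, 12 min non-faces:

  P = {3,7}:  v_{3} + v_{7} = 0 ; sig = (2;())
  P = {5,9}:  v_{5} + v_{9} = v_{7} ; sig = (2;(1))
  P = {1,10}:  v_{1} + v_{10} = v_{7} + v_{9} ; sig = (2;(1,1))
  P = {2,8}:  v_{2} + v_{8} = v_{3} + v_{5} ; sig = (2;(1,1))
  P = {1,2}:  v_{1} + v_{2} = v_{4} + v_{6} + v_{7} ; sig = (2;(1,1,1))
  P = {2,9}:  v_{2} + v_{9} = v_{4} + v_{6} + v_{10} ; sig = (2;(1,1,1))
  P = {1,3}:  v_{1} + v_{3} = v_{4} + v_{6} + v_{8} + v_{9} ; sig = (2;(1,1,1,1))
  P = {2,7}:  v_{2} + v_{7} = v_{4} + v_{5} + v_{6} + v_{10} ; sig = (2;(1,1,1,1))
  P = {1,5}:  v_{1} + v_{5} = v_{4} + v_{6} + 2·v_{7} + v_{8} ; sig = (2;(1,1,1,2))
  P = {4,6,8,10}:  v_{4} + v_{6} + v_{8} + v_{10} = 0 ; sig = (4;())
  P = {3,4,5,6,10}:  v_{3} + v_{4} + v_{5} + v_{6} + v_{10} = v_{2} ; sig = (5;(1))
  P = {4,6,7,8,9}:  v_{4} + v_{6} + v_{7} + v_{8} + v_{9} = v_{1} ; sig = (5;(1))

Signatures (|P|; sorted positive RHS coefficients), sorted:
    |P|=2: 9 collections, coeffs (), (1), (1,1), (1,1), (1,1,1), (1,1,1), (1,1,1,1), (1,1,1,1), (1,1,1,2)
    |P|=4: 1 collection, coeffs ()
    |P|=5: 2 collections, coeffs (1), (1)


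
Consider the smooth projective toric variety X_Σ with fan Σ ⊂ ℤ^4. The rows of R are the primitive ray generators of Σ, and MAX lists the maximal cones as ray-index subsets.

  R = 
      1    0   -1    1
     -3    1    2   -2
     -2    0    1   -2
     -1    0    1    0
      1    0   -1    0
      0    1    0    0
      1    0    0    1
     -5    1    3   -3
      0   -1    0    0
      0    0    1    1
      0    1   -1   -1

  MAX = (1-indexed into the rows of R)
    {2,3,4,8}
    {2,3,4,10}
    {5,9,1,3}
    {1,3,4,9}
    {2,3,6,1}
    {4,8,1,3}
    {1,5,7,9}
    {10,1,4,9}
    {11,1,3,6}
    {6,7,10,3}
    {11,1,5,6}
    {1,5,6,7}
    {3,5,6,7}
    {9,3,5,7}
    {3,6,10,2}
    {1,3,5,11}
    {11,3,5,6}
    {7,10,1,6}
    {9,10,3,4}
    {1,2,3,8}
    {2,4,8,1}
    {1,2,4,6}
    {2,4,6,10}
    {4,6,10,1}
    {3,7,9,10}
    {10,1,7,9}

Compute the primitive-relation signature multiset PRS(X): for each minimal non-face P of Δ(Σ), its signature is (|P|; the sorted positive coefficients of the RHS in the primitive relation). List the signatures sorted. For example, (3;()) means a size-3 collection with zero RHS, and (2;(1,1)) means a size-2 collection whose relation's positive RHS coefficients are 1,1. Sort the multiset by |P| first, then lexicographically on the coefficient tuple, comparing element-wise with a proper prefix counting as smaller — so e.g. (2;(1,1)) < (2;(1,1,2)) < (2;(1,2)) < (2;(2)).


Δ(Σ) — 11 vertices, 24 min non-faces:

  P={4,5}:  v_{4} + v_{5} = 0  ⇒ sig = (2;())
  P={6,9}:  v_{6} + v_{9} = 0  ⇒ sig = (2;())
  P={4,7}:  v_{4} + v_{7} = v_{10}  ⇒ sig = (2;(1))
  P={5,10}:  v_{5} + v_{10} = v_{7}  ⇒ sig = (2;(1))
  P={10,11}:  v_{10} + v_{11} = v_{6}  ⇒ sig = (2;(1))
  P={2,5}:  v_{2} + v_{5} = v_{3} + v_{6}  ⇒ sig = (2;(1,1))
  P={2,9}:  v_{2} + v_{9} = v_{3} + v_{4}  ⇒ sig = (2;(1,1))
  P={7,8}:  v_{7} + v_{8} = v_{2} + v_{4}  ⇒ sig = (2;(1,1))
  P={7,11}:  v_{7} + v_{11} = v_{5} + v_{6}  ⇒ sig = (2;(1,1))
  P={2,7}:  v_{2} + v_{7} = v_{3} + v_{6} + v_{10}  ⇒ sig = (2;(1,1,1))
  P={4,11}:  v_{4} + v_{11} = v_{1} + v_{3} + v_{6}  ⇒ sig = (2;(1,1,1))
  P={5,8}:  v_{5} + v_{8} = v_{1} + v_{2} + v_{3}  ⇒ sig = (2;(1,1,1))
  P={9,11}:  v_{9} + v_{11} = v_{1} + v_{3} + v_{5}  ⇒ sig = (2;(1,1,1))
  P={8,11}:  v_{8} + v_{11} = 2·v_{1} + v_{2} + 2·v_{3} + v_{6}  ⇒ sig = (2;(1,1,2,2))
  P={6,8}:  v_{6} + v_{8} = v_{1} + 2·v_{2}  ⇒ sig = (2;(1,2))
  P={8,10}:  v_{8} + v_{10} = v_{2} + 2·v_{4}  ⇒ sig = (2;(1,2))
  P={2,11}:  v_{2} + v_{11} = v_{1} + 2·v_{3} + 2·v_{6}  ⇒ sig = (2;(1,2,2))
  P={8,9}:  v_{8} + v_{9} = v_{1} + 2·v_{3} + 2·v_{4}  ⇒ sig = (2;(1,2,2))
  P={1,3,7}:  v_{1} + v_{3} + v_{7} = 0  ⇒ sig = (3;())
  P={1,3,10}:  v_{1} + v_{3} + v_{10} = v_{4}  ⇒ sig = (3;(1))
  P={3,4,6}:  v_{3} + v_{4} + v_{6} = v_{2}  ⇒ sig = (3;(1))
  P={1,2,10}:  v_{1} + v_{2} + v_{10} = 2·v_{4} + v_{6}  ⇒ sig = (3;(1,2))
  P={1,2,3,4}:  v_{1} + v_{2} + v_{3} + v_{4} = v_{8}  ⇒ sig = (4;(1))
  P={1,3,5,6}:  v_{1} + v_{3} + v_{5} + v_{6} = v_{11}  ⇒ sig = (4;(1))

Signatures (|P|; sorted positive RHS coefficients), sorted:
    |P|=2: 18 collections, coeffs (), (), (1), (1), (1), (1,1), (1,1), (1,1), (1,1), (1,1,1), (1,1,1), (1,1,1), (1,1,1), (1,1,2,2), (1,2), (1,2), (1,2,2), (1,2,2)
    |P|=3: 4 collections, coeffs (), (1), (1), (1,2)
    |P|=4: 2 collections, coeffs (1), (1)


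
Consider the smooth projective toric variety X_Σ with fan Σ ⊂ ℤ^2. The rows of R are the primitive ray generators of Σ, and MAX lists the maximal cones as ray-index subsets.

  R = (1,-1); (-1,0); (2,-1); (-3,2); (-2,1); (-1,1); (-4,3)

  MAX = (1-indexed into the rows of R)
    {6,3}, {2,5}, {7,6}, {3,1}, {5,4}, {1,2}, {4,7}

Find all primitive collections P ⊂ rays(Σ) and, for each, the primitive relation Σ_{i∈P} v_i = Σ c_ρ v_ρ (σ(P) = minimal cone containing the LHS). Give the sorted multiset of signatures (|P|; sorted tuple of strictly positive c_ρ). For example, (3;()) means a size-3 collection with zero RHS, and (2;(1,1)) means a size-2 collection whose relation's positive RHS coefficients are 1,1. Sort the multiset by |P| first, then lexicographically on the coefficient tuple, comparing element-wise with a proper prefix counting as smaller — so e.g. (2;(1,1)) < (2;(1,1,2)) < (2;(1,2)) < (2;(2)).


|primitive collections| = 14. Relations:

  P={1,6}:  v_{1} + v_{6} = 0  ⟹  sig = (2;())
  P={3,5}:  v_{3} + v_{5} = 0  ⟹  sig = (2;())
  P={1,4}:  v_{1} + v_{4} = v_{5}  ⟹  sig = (2;(1))
  P={1,5}:  v_{1} + v_{5} = v_{2}  ⟹  sig = (2;(1))
  P={1,7}:  v_{1} + v_{7} = v_{4}  ⟹  sig = (2;(1))
  P={2,3}:  v_{2} + v_{3} = v_{1}  ⟹  sig = (2;(1))
  P={2,6}:  v_{2} + v_{6} = v_{5}  ⟹  sig = (2;(1))
  P={3,4}:  v_{3} + v_{4} = v_{6}  ⟹  sig = (2;(1))
  P={4,6}:  v_{4} + v_{6} = v_{7}  ⟹  sig = (2;(1))
  P={5,6}:  v_{5} + v_{6} = v_{4}  ⟹  sig = (2;(1))
  P={2,7}:  v_{2} + v_{7} = v_{4} + v_{5}  ⟹  sig = (2;(1,1))
  P={2,4}:  v_{2} + v_{4} = 2·v_{5}  ⟹  sig = (2;(2))
  P={3,7}:  v_{3} + v_{7} = 2·v_{6}  ⟹  sig = (2;(2))
  P={5,7}:  v_{5} + v_{7} = 2·v_{4}  ⟹  sig = (2;(2))

Signatures (|P|; sorted positive RHS coefficients), sorted:
[(2;()), (2;()), (2;(1)), (2;(1)), (2;(1)), (2;(1)), (2;(1)), (2;(1)), (2;(1)), (2;(1)), (2;(1,1)), (2;(2)), (2;(2)), (2;(2))]


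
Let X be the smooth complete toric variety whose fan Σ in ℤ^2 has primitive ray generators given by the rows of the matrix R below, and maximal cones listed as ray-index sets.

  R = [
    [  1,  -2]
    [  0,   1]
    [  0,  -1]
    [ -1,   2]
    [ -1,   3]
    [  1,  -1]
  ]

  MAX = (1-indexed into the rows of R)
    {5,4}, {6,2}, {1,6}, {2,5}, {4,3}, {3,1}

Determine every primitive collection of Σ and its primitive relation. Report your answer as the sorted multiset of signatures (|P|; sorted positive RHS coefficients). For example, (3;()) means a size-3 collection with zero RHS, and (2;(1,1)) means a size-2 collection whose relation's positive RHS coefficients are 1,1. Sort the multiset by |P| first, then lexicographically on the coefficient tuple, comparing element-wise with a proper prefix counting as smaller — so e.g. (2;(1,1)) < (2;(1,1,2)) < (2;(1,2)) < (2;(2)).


9 minimal non-faces of Δ(Σ) (on 6 rays):

  P={1,4}:  v_{1} + v_{4} = 0  →  sig = (2;())
  P={2,3}:  v_{2} + v_{3} = 0  →  sig = (2;())
  P={1,2}:  v_{1} + v_{2} = v_{6}  →  sig = (2;(1))
  P={1,5}:  v_{1} + v_{5} = v_{2}  →  sig = (2;(1))
  P={2,4}:  v_{2} + v_{4} = v_{5}  →  sig = (2;(1))
  P={3,5}:  v_{3} + v_{5} = v_{4}  →  sig = (2;(1))
  P={3,6}:  v_{3} + v_{6} = v_{1}  →  sig = (2;(1))
  P={4,6}:  v_{4} + v_{6} = v_{2}  →  sig = (2;(1))
  P={5,6}:  v_{5} + v_{6} = 2·v_{2}  →  sig = (2;(2))

Sorted signature multiset PRS(X):
[(2;()), (2;()), (2;(1)), (2;(1)), (2;(1)), (2;(1)), (2;(1)), (2;(1)), (2;(2))]
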